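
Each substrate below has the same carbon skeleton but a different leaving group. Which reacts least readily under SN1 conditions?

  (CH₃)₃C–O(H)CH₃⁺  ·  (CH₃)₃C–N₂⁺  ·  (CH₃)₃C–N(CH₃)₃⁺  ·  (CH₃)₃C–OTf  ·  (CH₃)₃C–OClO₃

Same R in every case — rank the leaving groups.
A good leaving group is a weak base: the lower the pKₐ of its conjugate acid, the more readily it departs.
(CH₃)₃C–N₂⁺ loses N₂: no meaningful conjugate acid; N₂ departs as an exceptionally stable neutral molecule
(CH₃)₃C–OTf loses OTf⁻: pKₐ(CF₃SO₃H (triflic acid)) ≈ -14
(CH₃)₃C–OClO₃ loses ClO₄⁻: pKₐ(HClO₄) ≈ -10
(CH₃)₃C–O(H)CH₃⁺ loses R'OH: pKₐ(R'OH₂⁺) ≈ -2.4
(CH₃)₃C–N(CH₃)₃⁺ loses NR'₃: pKₐ(R'₃NH⁺) ≈ 10.7

(CH₃)₃C–N(CH₃)₃⁺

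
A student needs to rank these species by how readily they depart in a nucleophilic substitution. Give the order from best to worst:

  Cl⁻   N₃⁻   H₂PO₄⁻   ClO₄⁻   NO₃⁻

Leaving-group ability tracks the stability of the departed species; conjugate-acid pKₐ is the usual yardstick (lower pKₐ → better LG).
ClO₄⁻: pKₐ(HClO₄) ≈ -10 — extremely weak base; rarely used for safety reasons
Cl⁻: pKₐ(HCl) ≈ -7 — moderately weak base
NO₃⁻: pKₐ(HNO₃) ≈ -1.3 — resonance-delocalised over three oxygens
H₂PO₄⁻: pKₐ(H₃PO₄) ≈ 2.1 — moderate base; biological leaving group after further activation
N₃⁻: pKₐ(HN₃) ≈ 4.7 — linear, resonance-stabilised

ClO₄⁻ > Cl⁻ > NO₃⁻ > H₂PO₄⁻ > N₃⁻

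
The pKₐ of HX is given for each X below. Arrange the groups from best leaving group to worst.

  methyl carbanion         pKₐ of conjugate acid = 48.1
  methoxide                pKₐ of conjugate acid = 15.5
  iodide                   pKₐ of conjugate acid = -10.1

iodide > methoxide > methyl carbanion

Lower conjugate-acid pKₐ ⇒ weaker base ⇒ better leaving group.
Sorting by the given values: iodide (-10.1), methoxide (15.5), methyl carbanion (48.1).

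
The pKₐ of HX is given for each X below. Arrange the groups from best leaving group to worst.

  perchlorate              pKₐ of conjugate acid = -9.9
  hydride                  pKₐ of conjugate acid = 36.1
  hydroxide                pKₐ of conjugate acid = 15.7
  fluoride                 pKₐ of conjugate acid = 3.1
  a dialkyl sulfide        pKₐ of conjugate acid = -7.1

perchlorate > a dialkyl sulfide > fluoride > hydroxide > hydride

Lower conjugate-acid pKₐ ⇒ weaker base ⇒ better leaving group.
Sorting by the given values: perchlorate (-9.9), a dialkyl sulfide (-7.1), fluoride (3.1), hydroxide (15.7), hydride (36.1).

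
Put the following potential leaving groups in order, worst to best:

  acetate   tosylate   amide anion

tosylate: pKₐ(p-CH₃C₆H₄SO₃H (TsOH)) ≈ -2.8
acetate: pKₐ(CH₃COOH) ≈ 4.8 — resonance-stabilised but still a weak base
amide anion: pKₐ(NH₃) ≈ 38 — extremely strong base; never a leaving group
Reversing gives the worst-to-best order requested.

amide anion < acetate < tosylate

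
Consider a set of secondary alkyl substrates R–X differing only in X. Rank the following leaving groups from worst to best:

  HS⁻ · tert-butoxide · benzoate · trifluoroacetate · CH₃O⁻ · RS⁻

tert-butoxide < CH₃O⁻ < RS⁻ < HS⁻ < benzoate < trifluoroacetate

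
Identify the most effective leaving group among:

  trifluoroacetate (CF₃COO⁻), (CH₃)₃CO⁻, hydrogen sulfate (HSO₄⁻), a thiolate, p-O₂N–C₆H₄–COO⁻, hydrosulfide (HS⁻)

hydrogen sulfate (HSO₄⁻): pKₐ(H₂SO₄) ≈ -3
trifluoroacetate (CF₃COO⁻): pKₐ(CF₃COOH) ≈ 0.2
p-O₂N–C₆H₄–COO⁻: pKₐ(p-nitrobenzoic acid) ≈ 3.4
hydrosulfide (HS⁻): pKₐ(H₂S) ≈ 7
a thiolate: pKₐ(RSH (a thiol)) ≈ 10.5
(CH₃)₃CO⁻: pKₐ(t-BuOH) ≈ 18

hydrogen sulfate (HSO₄⁻)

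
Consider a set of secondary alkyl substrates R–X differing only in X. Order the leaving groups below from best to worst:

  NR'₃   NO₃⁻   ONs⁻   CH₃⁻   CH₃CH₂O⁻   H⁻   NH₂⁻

ONs⁻ > NO₃⁻ > NR'₃ > CH₃CH₂O⁻ > H⁻ > NH₂⁻ > CH₃⁻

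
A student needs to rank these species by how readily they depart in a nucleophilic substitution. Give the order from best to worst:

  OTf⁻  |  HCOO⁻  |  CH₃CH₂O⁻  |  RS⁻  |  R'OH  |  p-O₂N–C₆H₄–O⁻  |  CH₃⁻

The more stable X⁻ (or X) is on its own — i.e. the weaker a base it is — the better a leaving group it makes.
OTf⁻: pKₐ(CF₃SO₃H (triflic acid)) ≈ -14 — charge spread over three oxygens and a CF₃ group; the premier leaving group in synthesis
R'OH: pKₐ(R'OH₂⁺) ≈ -2.4 — neutral; leaves from a protonated ether (an oxonium ion, R–O(H)R'⁺)
HCOO⁻: pKₐ(HCOOH) ≈ 3.8
p-O₂N–C₆H₄–O⁻: pKₐ(p-nitrophenol) ≈ 7.2 — nitro group delocalises the charge; the classic chromogenic LG
RS⁻: pKₐ(RSH (a thiol)) ≈ 10.5 — moderately basic; rarely leaves without activation
CH₃CH₂O⁻: pKₐ(CH₃CH₂OH) ≈ 16 — strong base; alkoxides do not leave unassisted
CH₃⁻: pKₐ(CH₄) ≈ 48

OTf⁻ > R'OH > HCOO⁻ > p-O₂N–C₆H₄–O⁻ > RS⁻ > CH₃CH₂O⁻ > CH₃⁻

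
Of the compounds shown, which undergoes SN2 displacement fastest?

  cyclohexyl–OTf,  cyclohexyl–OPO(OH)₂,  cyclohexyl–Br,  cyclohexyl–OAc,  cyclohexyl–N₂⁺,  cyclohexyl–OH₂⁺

With the same alkyl group throughout, only the leaving group differentiates the rates.
A good leaving group is a weak base: the lower the pKₐ of its conjugate acid, the more readily it departs.
cyclohexyl–N₂⁺ loses N₂: no meaningful conjugate acid; N₂ departs as an exceptionally stable neutral molecule
cyclohexyl–OTf loses OTf⁻: pKₐ(CF₃SO₃H (triflic acid)) ≈ -14
cyclohexyl–Br loses Br⁻: pKₐ(HBr) ≈ -9
cyclohexyl–OH₂⁺ loses H₂O: pKₐ(H₃O⁺) ≈ -1.7
cyclohexyl–OPO(OH)₂ loses H₂PO₄⁻: pKₐ(H₃PO₄) ≈ 2.1
cyclohexyl–OAc loses AcO⁻: pKₐ(CH₃COOH) ≈ 4.8

cyclohexyl–N₂⁺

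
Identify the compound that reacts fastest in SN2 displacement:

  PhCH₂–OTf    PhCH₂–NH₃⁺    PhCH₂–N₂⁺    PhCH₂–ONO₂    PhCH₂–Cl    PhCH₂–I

PhCH₂–N₂⁺

With the same alkyl group throughout, only the leaving group differentiates the rates.
The more stable X⁻ (or X) is on its own — i.e. the weaker a base it is — the better a leaving group it makes.
PhCH₂–N₂⁺ loses N₂: no meaningful conjugate acid; N₂ departs as an exceptionally stable neutral molecule
PhCH₂–OTf loses OTf⁻: pKₐ(CF₃SO₃H (triflic acid)) ≈ -14
PhCH₂–I loses I⁻: pKₐ(HI) ≈ -10
PhCH₂–Cl loses Cl⁻: pKₐ(HCl) ≈ -7
PhCH₂–ONO₂ loses NO₃⁻: pKₐ(HNO₃) ≈ -1.3
PhCH₂–NH₃⁺ loses NH₃: pKₐ(NH₄⁺) ≈ 9.2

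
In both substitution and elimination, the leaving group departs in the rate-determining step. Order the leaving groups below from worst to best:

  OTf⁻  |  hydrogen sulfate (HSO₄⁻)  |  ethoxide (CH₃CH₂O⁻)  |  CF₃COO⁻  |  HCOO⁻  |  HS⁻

OTf⁻: pKₐ(CF₃SO₃H (triflic acid)) ≈ -14 — charge spread over three oxygens and a CF₃ group; the premier leaving group in synthesis
hydrogen sulfate (HSO₄⁻): pKₐ(H₂SO₄) ≈ -3
CF₃COO⁻: pKₐ(CF₃COOH) ≈ 0.2 — strongly electron-withdrawing CF₃ stabilises the carboxylate
HCOO⁻: pKₐ(HCOOH) ≈ 3.8 — resonance-stabilised carboxylate
HS⁻: pKₐ(H₂S) ≈ 7 — larger and more polarisable than the oxygen analogue
ethoxide (CH₃CH₂O⁻): pKₐ(CH₃CH₂OH) ≈ 16
The question asks for worst first, so the sequence is read in increasing leaving-group ability.

ethoxide (CH₃CH₂O⁻) < HS⁻ < HCOO⁻ < CF₃COO⁻ < hydrogen sulfate (HSO₄⁻) < OTf⁻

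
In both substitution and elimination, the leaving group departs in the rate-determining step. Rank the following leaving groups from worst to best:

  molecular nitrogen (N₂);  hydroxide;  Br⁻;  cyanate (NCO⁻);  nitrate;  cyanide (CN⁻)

hydroxide < cyanide (CN⁻) < cyanate (NCO⁻) < nitrate < Br⁻ < molecular nitrogen (N₂)

Leaving-group ability tracks the stability of the departed species; conjugate-acid pKₐ is the usual yardstick (lower pKₐ → better LG).
molecular nitrogen (N₂): no meaningful conjugate acid; N₂ departs as an exceptionally stable neutral molecule
Br⁻: pKₐ(HBr) ≈ -9 — weak base; good leaving group
nitrate: pKₐ(HNO₃) ≈ -1.3
cyanate (NCO⁻): pKₐ(HOCN) ≈ 3.5 — resonance between N and O
cyanide (CN⁻): pKₐ(HCN) ≈ 9.2
hydroxide: pKₐ(H₂O) ≈ 15.7
The question asks for worst first, so the sequence is read in increasing leaving-group ability.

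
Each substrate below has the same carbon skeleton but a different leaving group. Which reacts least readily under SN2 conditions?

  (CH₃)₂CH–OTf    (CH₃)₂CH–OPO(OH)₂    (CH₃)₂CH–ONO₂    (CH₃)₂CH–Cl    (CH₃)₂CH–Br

(CH₃)₂CH–OPO(OH)₂

Same R in every case — rank the leaving groups.
Leaving-group ability tracks the stability of the departed species; conjugate-acid pKₐ is the usual yardstick (lower pKₐ → better LG).
(CH₃)₂CH–OTf loses OTf⁻: pKₐ(CF₃SO₃H (triflic acid)) ≈ -14
(CH₃)₂CH–Br loses Br⁻: pKₐ(HBr) ≈ -9
(CH₃)₂CH–Cl loses Cl⁻: pKₐ(HCl) ≈ -7
(CH₃)₂CH–ONO₂ loses NO₃⁻: pKₐ(HNO₃) ≈ -1.3
(CH₃)₂CH–OPO(OH)₂ loses H₂PO₄⁻: pKₐ(H₃PO₄) ≈ 2.1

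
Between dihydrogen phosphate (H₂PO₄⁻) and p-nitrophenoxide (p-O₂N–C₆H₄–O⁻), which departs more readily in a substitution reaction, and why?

dihydrogen phosphate (H₂PO₄⁻) is the better leaving group.
pKₐ(H₃PO₄) ≈ 2.1 versus pKₐ(p-nitrophenol) ≈ 7.2: dihydrogen phosphate (H₂PO₄⁻) is the much weaker base.
Moderate base; biological leaving group after further activation.

dihydrogen phosphate (H₂PO₄⁻)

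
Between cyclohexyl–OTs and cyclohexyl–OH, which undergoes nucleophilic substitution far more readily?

cyclohexyl–OTs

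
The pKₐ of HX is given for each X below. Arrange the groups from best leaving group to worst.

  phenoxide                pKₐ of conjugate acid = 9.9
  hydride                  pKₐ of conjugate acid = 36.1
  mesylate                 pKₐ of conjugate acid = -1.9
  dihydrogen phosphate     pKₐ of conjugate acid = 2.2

mesylate > dihydrogen phosphate > phenoxide > hydride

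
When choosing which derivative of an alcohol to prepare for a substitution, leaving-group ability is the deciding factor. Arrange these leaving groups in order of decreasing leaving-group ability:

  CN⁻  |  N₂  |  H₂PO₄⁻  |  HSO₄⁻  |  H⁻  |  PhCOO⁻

A good leaving group is a weak base: the lower the pKₐ of its conjugate acid, the more readily it departs.
N₂: no meaningful conjugate acid; N₂ departs as an exceptionally stable neutral molecule
HSO₄⁻: pKₐ(H₂SO₄) ≈ -3
H₂PO₄⁻: pKₐ(H₃PO₄) ≈ 2.1
PhCOO⁻: pKₐ(C₆H₅COOH) ≈ 4.2
CN⁻: pKₐ(HCN) ≈ 9.2
H⁻: pKₐ(H₂) ≈ 36

N₂ > HSO₄⁻ > H₂PO₄⁻ > PhCOO⁻ > CN⁻ > H⁻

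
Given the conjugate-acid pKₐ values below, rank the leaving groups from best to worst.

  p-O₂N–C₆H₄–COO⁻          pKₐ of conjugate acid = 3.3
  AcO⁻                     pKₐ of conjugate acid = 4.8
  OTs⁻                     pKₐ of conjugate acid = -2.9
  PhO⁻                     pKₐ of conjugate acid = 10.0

Lower conjugate-acid pKₐ ⇒ weaker base ⇒ better leaving group.
Sorting by the given values: OTs⁻ (-2.9), p-O₂N–C₆H₄–COO⁻ (3.3), AcO⁻ (4.8), PhO⁻ (10.0).

OTs⁻ > p-O₂N–C₆H₄–COO⁻ > AcO⁻ > PhO⁻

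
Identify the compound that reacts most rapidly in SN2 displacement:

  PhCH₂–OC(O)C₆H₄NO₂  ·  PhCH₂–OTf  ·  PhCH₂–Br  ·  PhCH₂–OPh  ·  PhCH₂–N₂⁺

PhCH₂–N₂⁺

Identical carbon frameworks mean the comparison reduces to leaving-group quality.
Leaving-group ability tracks the stability of the departed species; conjugate-acid pKₐ is the usual yardstick (lower pKₐ → better LG).
PhCH₂–N₂⁺ loses N₂: no meaningful conjugate acid; N₂ departs as an exceptionally stable neutral molecule
PhCH₂–OTf loses OTf⁻: pKₐ(CF₃SO₃H (triflic acid)) ≈ -14
PhCH₂–Br loses Br⁻: pKₐ(HBr) ≈ -9
PhCH₂–OC(O)C₆H₄NO₂ loses p-O₂N–C₆H₄–COO⁻: pKₐ(p-nitrobenzoic acid) ≈ 3.4
PhCH₂–OPh loses PhO⁻: pKₐ(C₆H₅OH (phenol)) ≈ 10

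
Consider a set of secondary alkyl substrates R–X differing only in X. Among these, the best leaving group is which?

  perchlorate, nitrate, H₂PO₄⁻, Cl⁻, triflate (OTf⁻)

A good leaving group is a weak base: the lower the pKₐ of its conjugate acid, the more readily it departs.
triflate (OTf⁻): pKₐ(CF₃SO₃H (triflic acid)) ≈ -14
perchlorate: pKₐ(HClO₄) ≈ -10
Cl⁻: pKₐ(HCl) ≈ -7
nitrate: pKₐ(HNO₃) ≈ -1.3
H₂PO₄⁻: pKₐ(H₃PO₄) ≈ 2.1

triflate (OTf⁻)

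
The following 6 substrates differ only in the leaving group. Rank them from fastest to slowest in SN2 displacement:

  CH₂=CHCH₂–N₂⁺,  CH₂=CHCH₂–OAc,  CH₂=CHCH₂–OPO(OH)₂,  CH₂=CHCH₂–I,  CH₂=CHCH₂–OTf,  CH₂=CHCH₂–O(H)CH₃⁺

Same R in every case — rank the leaving groups.
Leaving-group ability tracks the stability of the departed species; conjugate-acid pKₐ is the usual yardstick (lower pKₐ → better LG).
CH₂=CHCH₂–N₂⁺ loses N₂: no meaningful conjugate acid; N₂ departs as an exceptionally stable neutral molecule
CH₂=CHCH₂–OTf loses OTf⁻: pKₐ(CF₃SO₃H (triflic acid)) ≈ -14
CH₂=CHCH₂–I loses I⁻: pKₐ(HI) ≈ -10
CH₂=CHCH₂–O(H)CH₃⁺ loses R'OH: pKₐ(R'OH₂⁺) ≈ -2.4
CH₂=CHCH₂–OPO(OH)₂ loses H₂PO₄⁻: pKₐ(H₃PO₄) ≈ 2.1
CH₂=CHCH₂–OAc loses AcO⁻: pKₐ(CH₃COOH) ≈ 4.8

CH₂=CHCH₂–N₂⁺ > CH₂=CHCH₂–OTf > CH₂=CHCH₂–I > CH₂=CHCH₂–O(H)CH₃⁺ > CH₂=CHCH₂–OPO(OH)₂ > CH₂=CHCH₂–OAc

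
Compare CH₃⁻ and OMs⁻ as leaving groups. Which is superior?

OMs⁻ is the better leaving group.
pKₐ(CH₃SO₃H (MsOH)) ≈ -1.9 versus pKₐ(CH₄) ≈ 48: OMs⁻ is the much weaker base.
Resonance-delocalised alkanesulfonate.

OMs⁻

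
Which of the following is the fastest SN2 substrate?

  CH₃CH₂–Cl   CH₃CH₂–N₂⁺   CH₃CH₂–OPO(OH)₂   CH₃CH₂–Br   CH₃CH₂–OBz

Same R in every case — rank the leaving groups.
Leaving-group ability tracks the stability of the departed species; conjugate-acid pKₐ is the usual yardstick (lower pKₐ → better LG).
CH₃CH₂–N₂⁺ loses N₂: no meaningful conjugate acid; N₂ departs as an exceptionally stable neutral molecule
CH₃CH₂–Br loses Br⁻: pKₐ(HBr) ≈ -9
CH₃CH₂–Cl loses Cl⁻: pKₐ(HCl) ≈ -7
CH₃CH₂–OPO(OH)₂ loses H₂PO₄⁻: pKₐ(H₃PO₄) ≈ 2.1
CH₃CH₂–OBz loses PhCOO⁻: pKₐ(C₆H₅COOH) ≈ 4.2

CH₃CH₂–N₂⁺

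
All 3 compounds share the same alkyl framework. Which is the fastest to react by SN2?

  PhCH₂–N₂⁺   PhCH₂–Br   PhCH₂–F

PhCH₂–N₂⁺

Same R in every case — rank the leaving groups.
A good leaving group is a weak base: the lower the pKₐ of its conjugate acid, the more readily it departs.
PhCH₂–N₂⁺ loses N₂: no meaningful conjugate acid; N₂ departs as an exceptionally stable neutral molecule
PhCH₂–Br loses Br⁻: pKₐ(HBr) ≈ -9
PhCH₂–F loses F⁻: pKₐ(HF) ≈ 3.2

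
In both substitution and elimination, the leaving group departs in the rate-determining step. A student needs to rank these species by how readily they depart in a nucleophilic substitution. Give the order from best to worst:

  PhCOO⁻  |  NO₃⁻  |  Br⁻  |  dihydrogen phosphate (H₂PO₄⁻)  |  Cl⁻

Br⁻ > Cl⁻ > NO₃⁻ > dihydrogen phosphate (H₂PO₄⁻) > PhCOO⁻

Rank by basicity of the departing species: weakest base leaves most easily.
Br⁻: pKₐ(HBr) ≈ -9
Cl⁻: pKₐ(HCl) ≈ -7
NO₃⁻: pKₐ(HNO₃) ≈ -1.3 — resonance-delocalised over three oxygens
dihydrogen phosphate (H₂PO₄⁻): pKₐ(H₃PO₄) ≈ 2.1 — moderate base; biological leaving group after further activation
PhCOO⁻: pKₐ(C₆H₅COOH) ≈ 4.2 — aryl carboxylate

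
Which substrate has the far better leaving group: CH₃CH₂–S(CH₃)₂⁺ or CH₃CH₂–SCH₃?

CH₃CH₂–S(CH₃)₂⁺

From CH₃CH₂–SCH₃ the departing group would be RS⁻ (pKₐ(RSH (a thiol)) ≈ 10.5). Moderately basic; rarely leaves without activation.
From CH₃CH₂–S(CH₃)₂⁺ the leaving group is SR'₂ (pKₐ(R'₂SH⁺) ≈ -7). Neutral; leaves from a sulfonium salt (R–SR'₂⁺).
(In practice CH₃CH₂–S(CH₃)₂⁺ is made from CH₃CH₂–SCH₃ by S-methylation with CH₃I, allowing neutral dimethyl sulfide, rather than methanethiolate, to depart.)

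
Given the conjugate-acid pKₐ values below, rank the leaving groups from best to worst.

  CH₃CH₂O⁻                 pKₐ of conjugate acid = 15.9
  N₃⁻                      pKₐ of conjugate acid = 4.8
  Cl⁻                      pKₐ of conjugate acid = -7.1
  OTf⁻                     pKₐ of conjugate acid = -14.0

OTf⁻ > Cl⁻ > N₃⁻ > CH₃CH₂O⁻

Lower conjugate-acid pKₐ ⇒ weaker base ⇒ better leaving group.
Sorting by the given values: OTf⁻ (-14.0), Cl⁻ (-7.1), N₃⁻ (4.8), CH₃CH₂O⁻ (15.9).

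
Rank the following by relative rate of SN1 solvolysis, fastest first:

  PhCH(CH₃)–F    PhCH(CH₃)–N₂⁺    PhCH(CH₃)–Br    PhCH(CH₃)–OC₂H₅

PhCH(CH₃)–N₂⁺ > PhCH(CH₃)–Br > PhCH(CH₃)–F > PhCH(CH₃)–OC₂H₅

With the same alkyl group throughout, only the leaving group differentiates the rates.
The more stable X⁻ (or X) is on its own — i.e. the weaker a base it is — the better a leaving group it makes.
PhCH(CH₃)–N₂⁺ loses N₂: no meaningful conjugate acid; N₂ departs as an exceptionally stable neutral molecule
PhCH(CH₃)–Br loses Br⁻: pKₐ(HBr) ≈ -9
PhCH(CH₃)–F loses F⁻: pKₐ(HF) ≈ 3.2
PhCH(CH₃)–OC₂H₅ loses CH₃CH₂O⁻: pKₐ(CH₃CH₂OH) ≈ 16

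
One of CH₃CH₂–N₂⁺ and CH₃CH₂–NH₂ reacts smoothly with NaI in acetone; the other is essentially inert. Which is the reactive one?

From CH₃CH₂–NH₂ the departing group would be NH₂⁻ (pKₐ(NH₃) ≈ 38). Extremely strong base; never a leaving group.
From CH₃CH₂–N₂⁺ the leaving group is N₂ (no meaningful conjugate acid; N₂ departs as an exceptionally stable neutral molecule).
(In practice CH₃CH₂–N₂⁺ is made from CH₃CH₂–NH₂ by diazotisation (NaNO₂ / HCl, 0 °C), generating a diazonium salt that expels N₂.)

CH₃CH₂–N₂⁺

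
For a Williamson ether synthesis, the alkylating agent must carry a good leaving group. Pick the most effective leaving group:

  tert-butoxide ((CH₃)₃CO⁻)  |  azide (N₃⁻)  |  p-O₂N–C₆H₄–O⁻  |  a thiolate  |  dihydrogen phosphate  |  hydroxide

Leaving-group ability tracks the stability of the departed species; conjugate-acid pKₐ is the usual yardstick (lower pKₐ → better LG).
dihydrogen phosphate: pKₐ(H₃PO₄) ≈ 2.1
azide (N₃⁻): pKₐ(HN₃) ≈ 4.7
p-O₂N–C₆H₄–O⁻: pKₐ(p-nitrophenol) ≈ 7.2
a thiolate: pKₐ(RSH (a thiol)) ≈ 10.5
hydroxide: pKₐ(H₂O) ≈ 15.7
tert-butoxide ((CH₃)₃CO⁻): pKₐ(t-BuOH) ≈ 18

dihydrogen phosphate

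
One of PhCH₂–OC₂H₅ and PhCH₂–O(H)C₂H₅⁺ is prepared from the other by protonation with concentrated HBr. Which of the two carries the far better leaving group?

From PhCH₂–OC₂H₅ the departing group would be CH₃CH₂O⁻ (pKₐ(CH₃CH₂OH) ≈ 16). Strong base; alkoxides do not leave unassisted.
From PhCH₂–O(H)C₂H₅⁺ the leaving group is R'OH (pKₐ(R'OH₂⁺) ≈ -2.4). Neutral; leaves from a protonated ether (an oxonium ion, R–O(H)R'⁺).
Protonation with concentrated HBr works by allowing neutral ethanol, rather than ethoxide, to depart, making PhCH₂–O(H)C₂H₅⁺ enormously more reactive.

PhCH₂–O(H)C₂H₅⁺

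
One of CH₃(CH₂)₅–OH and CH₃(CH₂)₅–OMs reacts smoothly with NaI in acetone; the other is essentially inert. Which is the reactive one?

From CH₃(CH₂)₅–OH the departing group would be OH⁻ (pKₐ(H₂O) ≈ 15.7). Strong base; essentially never leaves without prior activation.
From CH₃(CH₂)₅–OMs the leaving group is OMs⁻ (pKₐ(CH₃SO₃H (MsOH)) ≈ -1.9). Resonance-delocalised alkanesulfonate.
(In practice CH₃(CH₂)₅–OMs is made from CH₃(CH₂)₅–OH by treatment with MsCl / Et₃N, converting the hydroxyl into a mesylate.)

CH₃(CH₂)₅–OMs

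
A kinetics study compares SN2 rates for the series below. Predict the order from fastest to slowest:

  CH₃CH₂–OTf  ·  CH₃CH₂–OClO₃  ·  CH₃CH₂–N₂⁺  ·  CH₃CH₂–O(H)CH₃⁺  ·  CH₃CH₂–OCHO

The skeletons are identical, so relative rate is governed entirely by leaving-group ability.
A good leaving group is a weak base: the lower the pKₐ of its conjugate acid, the more readily it departs.
CH₃CH₂–N₂⁺ loses N₂: no meaningful conjugate acid; N₂ departs as an exceptionally stable neutral molecule
CH₃CH₂–OTf loses OTf⁻: pKₐ(CF₃SO₃H (triflic acid)) ≈ -14
CH₃CH₂–OClO₃ loses ClO₄⁻: pKₐ(HClO₄) ≈ -10
CH₃CH₂–O(H)CH₃⁺ loses R'OH: pKₐ(R'OH₂⁺) ≈ -2.4
CH₃CH₂–OCHO loses HCOO⁻: pKₐ(HCOOH) ≈ 3.8

CH₃CH₂–N₂⁺ > CH₃CH₂–OTf > CH₃CH₂–OClO₃ > CH₃CH₂–O(H)CH₃⁺ > CH₃CH₂–OCHO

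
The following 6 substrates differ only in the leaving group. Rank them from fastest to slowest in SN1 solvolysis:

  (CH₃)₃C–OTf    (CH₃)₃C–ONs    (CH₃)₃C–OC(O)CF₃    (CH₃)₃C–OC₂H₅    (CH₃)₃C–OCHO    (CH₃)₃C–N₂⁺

With the same alkyl group throughout, only the leaving group differentiates the rates.
A good leaving group is a weak base: the lower the pKₐ of its conjugate acid, the more readily it departs.
(CH₃)₃C–N₂⁺ loses N₂: no meaningful conjugate acid; N₂ departs as an exceptionally stable neutral molecule
(CH₃)₃C–OTf loses OTf⁻: pKₐ(CF₃SO₃H (triflic acid)) ≈ -14
(CH₃)₃C–ONs loses ONs⁻: pKₐ(p-O₂NC₆H₄SO₃H) ≈ -3.5
(CH₃)₃C–OC(O)CF₃ loses CF₃COO⁻: pKₐ(CF₃COOH) ≈ 0.2
(CH₃)₃C–OCHO loses HCOO⁻: pKₐ(HCOOH) ≈ 3.8
(CH₃)₃C–OC₂H₅ loses CH₃CH₂O⁻: pKₐ(CH₃CH₂OH) ≈ 16

(CH₃)₃C–N₂⁺ > (CH₃)₃C–OTf > (CH₃)₃C–ONs > (CH₃)₃C–OC(O)CF₃ > (CH₃)₃C–OCHO > (CH₃)₃C–OC₂H₅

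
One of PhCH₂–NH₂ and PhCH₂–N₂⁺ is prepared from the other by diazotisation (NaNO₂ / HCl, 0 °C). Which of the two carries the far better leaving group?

From PhCH₂–NH₂ the departing group would be NH₂⁻ (pKₐ(NH₃) ≈ 38). Extremely strong base; never a leaving group.
From PhCH₂–N₂⁺ the leaving group is N₂ (no meaningful conjugate acid; N₂ departs as an exceptionally stable neutral molecule).
Diazotisation (NaNO₂ / HCl, 0 °C) works by generating a diazonium salt that expels N₂, making PhCH₂–N₂⁺ enormously more reactive.

PhCH₂–N₂⁺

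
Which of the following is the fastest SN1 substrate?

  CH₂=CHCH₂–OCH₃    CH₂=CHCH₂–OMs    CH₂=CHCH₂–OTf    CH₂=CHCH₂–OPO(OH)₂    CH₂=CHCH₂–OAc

With the same alkyl group throughout, only the leaving group differentiates the rates.
The more stable X⁻ (or X) is on its own — i.e. the weaker a base it is — the better a leaving group it makes.
CH₂=CHCH₂–OTf loses OTf⁻: pKₐ(CF₃SO₃H (triflic acid)) ≈ -14
CH₂=CHCH₂–OMs loses OMs⁻: pKₐ(CH₃SO₃H (MsOH)) ≈ -1.9
CH₂=CHCH₂–OPO(OH)₂ loses H₂PO₄⁻: pKₐ(H₃PO₄) ≈ 2.1
CH₂=CHCH₂–OAc loses AcO⁻: pKₐ(CH₃COOH) ≈ 4.8
CH₂=CHCH₂–OCH₃ loses CH₃O⁻: pKₐ(CH₃OH) ≈ 15.5

CH₂=CHCH₂–OTf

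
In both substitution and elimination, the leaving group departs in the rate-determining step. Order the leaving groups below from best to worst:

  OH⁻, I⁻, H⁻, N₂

N₂ > I⁻ > OH⁻ > H⁻

N₂: no meaningful conjugate acid; N₂ departs as an exceptionally stable neutral molecule
I⁻: pKₐ(HI) ≈ -10 — large, highly polarisable; very weak base
OH⁻: pKₐ(H₂O) ≈ 15.7 — strong base; essentially never leaves without prior activation
H⁻: pKₐ(H₂) ≈ 36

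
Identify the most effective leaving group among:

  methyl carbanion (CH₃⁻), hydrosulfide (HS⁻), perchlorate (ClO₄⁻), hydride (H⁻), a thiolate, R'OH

perchlorate (ClO₄⁻)

Rank by basicity of the departing species: weakest base leaves most easily.
perchlorate (ClO₄⁻): pKₐ(HClO₄) ≈ -10
R'OH: pKₐ(R'OH₂⁺) ≈ -2.4
hydrosulfide (HS⁻): pKₐ(H₂S) ≈ 7
a thiolate: pKₐ(RSH (a thiol)) ≈ 10.5
hydride (H⁻): pKₐ(H₂) ≈ 36
methyl carbanion (CH₃⁻): pKₐ(CH₄) ≈ 48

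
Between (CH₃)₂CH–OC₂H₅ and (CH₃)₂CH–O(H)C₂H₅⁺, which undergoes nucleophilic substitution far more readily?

(CH₃)₂CH–O(H)C₂H₅⁺

From (CH₃)₂CH–OC₂H₅ the departing group would be CH₃CH₂O⁻ (pKₐ(CH₃CH₂OH) ≈ 16). Strong base; alkoxides do not leave unassisted.
From (CH₃)₂CH–O(H)C₂H₅⁺ the leaving group is R'OH (pKₐ(R'OH₂⁺) ≈ -2.4). Neutral; leaves from a protonated ether (an oxonium ion, R–O(H)R'⁺).
(In practice (CH₃)₂CH–O(H)C₂H₅⁺ is made from (CH₃)₂CH–OC₂H₅ by protonation with concentrated HBr, allowing neutral ethanol, rather than ethoxide, to depart.)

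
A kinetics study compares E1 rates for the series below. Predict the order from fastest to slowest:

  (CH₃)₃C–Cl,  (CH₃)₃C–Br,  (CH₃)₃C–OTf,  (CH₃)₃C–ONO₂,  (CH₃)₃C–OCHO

(CH₃)₃C–OTf > (CH₃)₃C–Br > (CH₃)₃C–Cl > (CH₃)₃C–ONO₂ > (CH₃)₃C–OCHO

The skeletons are identical, so relative rate is governed entirely by leaving-group ability.
A good leaving group is a weak base: the lower the pKₐ of its conjugate acid, the more readily it departs.
(CH₃)₃C–OTf loses OTf⁻: pKₐ(CF₃SO₃H (triflic acid)) ≈ -14
(CH₃)₃C–Br loses Br⁻: pKₐ(HBr) ≈ -9
(CH₃)₃C–Cl loses Cl⁻: pKₐ(HCl) ≈ -7
(CH₃)₃C–ONO₂ loses NO₃⁻: pKₐ(HNO₃) ≈ -1.3
(CH₃)₃C–OCHO loses HCOO⁻: pKₐ(HCOOH) ≈ 3.8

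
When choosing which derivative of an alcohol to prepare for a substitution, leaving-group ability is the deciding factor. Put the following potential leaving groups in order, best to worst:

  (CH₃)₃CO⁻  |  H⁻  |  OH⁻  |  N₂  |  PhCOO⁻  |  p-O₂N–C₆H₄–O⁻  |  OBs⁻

A good leaving group is a weak base: the lower the pKₐ of its conjugate acid, the more readily it departs.
N₂: no meaningful conjugate acid; N₂ departs as an exceptionally stable neutral molecule
OBs⁻: pKₐ(p-BrC₆H₄SO₃H) ≈ -2.8
PhCOO⁻: pKₐ(C₆H₅COOH) ≈ 4.2
p-O₂N–C₆H₄–O⁻: pKₐ(p-nitrophenol) ≈ 7.2
OH⁻: pKₐ(H₂O) ≈ 15.7
(CH₃)₃CO⁻: pKₐ(t-BuOH) ≈ 18
H⁻: pKₐ(H₂) ≈ 36

N₂ > OBs⁻ > PhCOO⁻ > p-O₂N–C₆H₄–O⁻ > OH⁻ > (CH₃)₃CO⁻ > H⁻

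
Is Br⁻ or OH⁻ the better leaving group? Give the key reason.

Br⁻

Br⁻ is the better leaving group.
pKₐ(HBr) ≈ -9 versus pKₐ(H₂O) ≈ 15.7: Br⁻ is the much weaker base.
Weak base; good leaving group.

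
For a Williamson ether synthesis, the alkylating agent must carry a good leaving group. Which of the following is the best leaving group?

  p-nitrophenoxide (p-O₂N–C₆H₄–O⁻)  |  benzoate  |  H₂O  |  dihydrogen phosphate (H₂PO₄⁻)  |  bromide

bromide

bromide: pKₐ(HBr) ≈ -9
H₂O: pKₐ(H₃O⁺) ≈ -1.7
dihydrogen phosphate (H₂PO₄⁻): pKₐ(H₃PO₄) ≈ 2.1
benzoate: pKₐ(C₆H₅COOH) ≈ 4.2
p-nitrophenoxide (p-O₂N–C₆H₄–O⁻): pKₐ(p-nitrophenol) ≈ 7.2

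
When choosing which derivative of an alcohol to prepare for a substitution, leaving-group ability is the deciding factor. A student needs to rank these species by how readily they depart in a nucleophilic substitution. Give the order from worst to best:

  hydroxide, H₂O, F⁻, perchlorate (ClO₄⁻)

hydroxide < F⁻ < H₂O < perchlorate (ClO₄⁻)

Leaving-group ability tracks the stability of the departed species; conjugate-acid pKₐ is the usual yardstick (lower pKₐ → better LG).
perchlorate (ClO₄⁻): pKₐ(HClO₄) ≈ -10 — extremely weak base; rarely used for safety reasons
H₂O: pKₐ(H₃O⁺) ≈ -1.7 — neutral; leaves from a protonated alcohol (R–OH₂⁺)
F⁻: pKₐ(HF) ≈ 3.2
hydroxide: pKₐ(H₂O) ≈ 15.7 — strong base; essentially never leaves without prior activation
The question asks for worst first, so the sequence is read in increasing leaving-group ability.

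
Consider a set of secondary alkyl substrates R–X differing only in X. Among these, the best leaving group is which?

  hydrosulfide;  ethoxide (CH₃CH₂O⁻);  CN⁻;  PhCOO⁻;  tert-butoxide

PhCOO⁻

A good leaving group is a weak base: the lower the pKₐ of its conjugate acid, the more readily it departs.
PhCOO⁻: pKₐ(C₆H₅COOH) ≈ 4.2
hydrosulfide: pKₐ(H₂S) ≈ 7
CN⁻: pKₐ(HCN) ≈ 9.2
ethoxide (CH₃CH₂O⁻): pKₐ(CH₃CH₂OH) ≈ 16
tert-butoxide: pKₐ(t-BuOH) ≈ 18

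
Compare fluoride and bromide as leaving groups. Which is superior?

bromide

bromide is the better leaving group.
pKₐ(HBr) ≈ -9 versus pKₐ(HF) ≈ 3.2: bromide is the much weaker base.
Weak base; good leaving group.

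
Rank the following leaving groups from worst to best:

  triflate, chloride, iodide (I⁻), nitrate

A good leaving group is a weak base: the lower the pKₐ of its conjugate acid, the more readily it departs.
triflate: pKₐ(CF₃SO₃H (triflic acid)) ≈ -14 — charge spread over three oxygens and a CF₃ group; the premier leaving group in synthesis
iodide (I⁻): pKₐ(HI) ≈ -10 — large, highly polarisable; very weak base
chloride: pKₐ(HCl) ≈ -7
nitrate: pKₐ(HNO₃) ≈ -1.3 — resonance-delocalised over three oxygens
Reversing gives the worst-to-best order requested.

nitrate < chloride < iodide (I⁻) < triflate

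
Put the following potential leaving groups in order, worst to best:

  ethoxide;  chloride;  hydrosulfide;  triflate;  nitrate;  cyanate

ethoxide < hydrosulfide < cyanate < nitrate < chloride < triflate

triflate: pKₐ(CF₃SO₃H (triflic acid)) ≈ -14
chloride: pKₐ(HCl) ≈ -7
nitrate: pKₐ(HNO₃) ≈ -1.3
cyanate: pKₐ(HOCN) ≈ 3.5
hydrosulfide: pKₐ(H₂S) ≈ 7
ethoxide: pKₐ(CH₃CH₂OH) ≈ 16
The question asks for worst first, so the sequence is read in increasing leaving-group ability.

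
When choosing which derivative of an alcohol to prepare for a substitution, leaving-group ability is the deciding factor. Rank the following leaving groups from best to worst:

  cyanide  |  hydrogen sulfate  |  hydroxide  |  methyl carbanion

hydrogen sulfate > cyanide > hydroxide > methyl carbanion

A good leaving group is a weak base: the lower the pKₐ of its conjugate acid, the more readily it departs.
hydrogen sulfate: pKₐ(H₂SO₄) ≈ -3
cyanide: pKₐ(HCN) ≈ 9.2
hydroxide: pKₐ(H₂O) ≈ 15.7
methyl carbanion: pKₐ(CH₄) ≈ 48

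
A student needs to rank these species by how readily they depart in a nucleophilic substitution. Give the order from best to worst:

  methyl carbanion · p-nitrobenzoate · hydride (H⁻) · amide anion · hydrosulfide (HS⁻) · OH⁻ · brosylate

brosylate: pKₐ(p-BrC₆H₄SO₃H) ≈ -2.8 — arenesulfonate with a p-bromo substituent
p-nitrobenzoate: pKₐ(p-nitrobenzoic acid) ≈ 3.4 — electron-withdrawing nitro group stabilises the carboxylate
hydrosulfide (HS⁻): pKₐ(H₂S) ≈ 7
OH⁻: pKₐ(H₂O) ≈ 15.7
hydride (H⁻): pKₐ(H₂) ≈ 36 — extremely strong base; leaves only in special hydride-transfer contexts
amide anion: pKₐ(NH₃) ≈ 38 — extremely strong base; never a leaving group
methyl carbanion: pKₐ(CH₄) ≈ 48

brosylate > p-nitrobenzoate > hydrosulfide (HS⁻) > OH⁻ > hydride (H⁻) > amide anion > methyl carbanion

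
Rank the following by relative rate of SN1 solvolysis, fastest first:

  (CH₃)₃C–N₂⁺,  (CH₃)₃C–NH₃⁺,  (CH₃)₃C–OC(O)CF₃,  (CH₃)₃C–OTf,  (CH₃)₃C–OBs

Same R in every case — rank the leaving groups.
A good leaving group is a weak base: the lower the pKₐ of its conjugate acid, the more readily it departs.
(CH₃)₃C–N₂⁺ loses N₂: no meaningful conjugate acid; N₂ departs as an exceptionally stable neutral molecule
(CH₃)₃C–OTf loses OTf⁻: pKₐ(CF₃SO₃H (triflic acid)) ≈ -14
(CH₃)₃C–OBs loses OBs⁻: pKₐ(p-BrC₆H₄SO₃H) ≈ -2.8
(CH₃)₃C–OC(O)CF₃ loses CF₃COO⁻: pKₐ(CF₃COOH) ≈ 0.2
(CH₃)₃C–NH₃⁺ loses NH₃: pKₐ(NH₄⁺) ≈ 9.2

(CH₃)₃C–N₂⁺ > (CH₃)₃C–OTf > (CH₃)₃C–OBs > (CH₃)₃C–OC(O)CF₃ > (CH₃)₃C–NH₃⁺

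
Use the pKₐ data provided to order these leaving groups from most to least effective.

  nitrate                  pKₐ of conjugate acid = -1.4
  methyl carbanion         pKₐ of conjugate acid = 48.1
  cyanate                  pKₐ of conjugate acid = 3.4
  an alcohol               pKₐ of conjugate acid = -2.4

Lower conjugate-acid pKₐ ⇒ weaker base ⇒ better leaving group.
Sorting by the given values: an alcohol (-2.4), nitrate (-1.4), cyanate (3.4), methyl carbanion (48.1).

an alcohol > nitrate > cyanate > methyl carbanion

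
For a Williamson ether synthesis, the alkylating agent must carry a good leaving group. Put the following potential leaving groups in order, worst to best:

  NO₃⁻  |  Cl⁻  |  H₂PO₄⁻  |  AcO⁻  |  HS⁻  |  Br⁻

The more stable X⁻ (or X) is on its own — i.e. the weaker a base it is — the better a leaving group it makes.
Br⁻: pKₐ(HBr) ≈ -9
Cl⁻: pKₐ(HCl) ≈ -7 — moderately weak base
NO₃⁻: pKₐ(HNO₃) ≈ -1.3
H₂PO₄⁻: pKₐ(H₃PO₄) ≈ 2.1 — moderate base; biological leaving group after further activation
AcO⁻: pKₐ(CH₃COOH) ≈ 4.8 — resonance-stabilised but still a weak base
HS⁻: pKₐ(H₂S) ≈ 7 — larger and more polarisable than the oxygen analogue
Reversing gives the worst-to-best order requested.

HS⁻ < AcO⁻ < H₂PO₄⁻ < NO₃⁻ < Cl⁻ < Br⁻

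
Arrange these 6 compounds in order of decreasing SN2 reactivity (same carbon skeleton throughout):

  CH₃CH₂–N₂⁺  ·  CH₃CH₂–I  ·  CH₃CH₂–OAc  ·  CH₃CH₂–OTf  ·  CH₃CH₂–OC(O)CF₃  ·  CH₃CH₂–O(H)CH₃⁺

With the same alkyl group throughout, only the leaving group differentiates the rates.
Leaving-group ability tracks the stability of the departed species; conjugate-acid pKₐ is the usual yardstick (lower pKₐ → better LG).
CH₃CH₂–N₂⁺ loses N₂: no meaningful conjugate acid; N₂ departs as an exceptionally stable neutral molecule
CH₃CH₂–OTf loses OTf⁻: pKₐ(CF₃SO₃H (triflic acid)) ≈ -14
CH₃CH₂–I loses I⁻: pKₐ(HI) ≈ -10
CH₃CH₂–O(H)CH₃⁺ loses R'OH: pKₐ(R'OH₂⁺) ≈ -2.4
CH₃CH₂–OC(O)CF₃ loses CF₃COO⁻: pKₐ(CF₃COOH) ≈ 0.2
CH₃CH₂–OAc loses AcO⁻: pKₐ(CH₃COOH) ≈ 4.8

CH₃CH₂–N₂⁺ > CH₃CH₂–OTf > CH₃CH₂–I > CH₃CH₂–O(H)CH₃⁺ > CH₃CH₂–OC(O)CF₃ > CH₃CH₂–OAc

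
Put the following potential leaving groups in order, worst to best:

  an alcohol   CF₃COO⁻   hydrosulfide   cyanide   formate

cyanide < hydrosulfide < formate < CF₃COO⁻ < an alcohol

an alcohol: pKₐ(R'OH₂⁺) ≈ -2.4 — neutral; leaves from a protonated ether (an oxonium ion, R–O(H)R'⁺)
CF₃COO⁻: pKₐ(CF₃COOH) ≈ 0.2 — strongly electron-withdrawing CF₃ stabilises the carboxylate
formate: pKₐ(HCOOH) ≈ 3.8 — resonance-stabilised carboxylate
hydrosulfide: pKₐ(H₂S) ≈ 7 — larger and more polarisable than the oxygen analogue
cyanide: pKₐ(HCN) ≈ 9.2 — sp carbon stabilises the charge somewhat, but still a poor LG
Reversing gives the worst-to-best order requested.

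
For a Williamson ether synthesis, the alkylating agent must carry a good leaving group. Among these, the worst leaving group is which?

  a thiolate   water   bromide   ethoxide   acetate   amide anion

amide anion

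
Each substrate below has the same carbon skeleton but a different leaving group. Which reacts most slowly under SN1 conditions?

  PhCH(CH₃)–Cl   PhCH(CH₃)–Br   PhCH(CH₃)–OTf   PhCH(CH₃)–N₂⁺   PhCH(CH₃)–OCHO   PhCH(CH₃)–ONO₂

PhCH(CH₃)–OCHO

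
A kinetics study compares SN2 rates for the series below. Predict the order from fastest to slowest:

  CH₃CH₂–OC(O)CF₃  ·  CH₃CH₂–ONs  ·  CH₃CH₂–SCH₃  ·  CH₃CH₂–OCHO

The skeletons are identical, so relative rate is governed entirely by leaving-group ability.
Rank by basicity of the departing species: weakest base leaves most easily.
CH₃CH₂–ONs loses ONs⁻: pKₐ(p-O₂NC₆H₄SO₃H) ≈ -3.5
CH₃CH₂–OC(O)CF₃ loses CF₃COO⁻: pKₐ(CF₃COOH) ≈ 0.2
CH₃CH₂–OCHO loses HCOO⁻: pKₐ(HCOOH) ≈ 3.8
CH₃CH₂–SCH₃ loses RS⁻: pKₐ(RSH (a thiol)) ≈ 10.5

CH₃CH₂–ONs > CH₃CH₂–OC(O)CF₃ > CH₃CH₂–OCHO > CH₃CH₂–SCH₃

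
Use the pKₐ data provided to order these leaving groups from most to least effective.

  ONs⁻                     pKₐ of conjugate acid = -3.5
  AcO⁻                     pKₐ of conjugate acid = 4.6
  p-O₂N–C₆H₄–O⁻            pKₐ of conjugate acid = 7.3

ONs⁻ > AcO⁻ > p-O₂N–C₆H₄–O⁻

Lower conjugate-acid pKₐ ⇒ weaker base ⇒ better leaving group.
Sorting by the given values: ONs⁻ (-3.5), AcO⁻ (4.6), p-O₂N–C₆H₄–O⁻ (7.3).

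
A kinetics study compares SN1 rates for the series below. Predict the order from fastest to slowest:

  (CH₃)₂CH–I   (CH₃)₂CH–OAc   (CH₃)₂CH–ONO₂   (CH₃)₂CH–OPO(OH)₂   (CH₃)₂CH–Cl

(CH₃)₂CH–I > (CH₃)₂CH–Cl > (CH₃)₂CH–ONO₂ > (CH₃)₂CH–OPO(OH)₂ > (CH₃)₂CH–OAc

Same R in every case — rank the leaving groups.
Rank by basicity of the departing species: weakest base leaves most easily.
(CH₃)₂CH–I loses I⁻: pKₐ(HI) ≈ -10
(CH₃)₂CH–Cl loses Cl⁻: pKₐ(HCl) ≈ -7
(CH₃)₂CH–ONO₂ loses NO₃⁻: pKₐ(HNO₃) ≈ -1.3
(CH₃)₂CH–OPO(OH)₂ loses H₂PO₄⁻: pKₐ(H₃PO₄) ≈ 2.1
(CH₃)₂CH–OAc loses AcO⁻: pKₐ(CH₃COOH) ≈ 4.8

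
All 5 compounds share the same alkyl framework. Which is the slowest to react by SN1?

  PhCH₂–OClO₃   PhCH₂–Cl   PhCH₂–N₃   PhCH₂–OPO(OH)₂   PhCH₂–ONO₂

With the same alkyl group throughout, only the leaving group differentiates the rates.
The more stable X⁻ (or X) is on its own — i.e. the weaker a base it is — the better a leaving group it makes.
PhCH₂–OClO₃ loses ClO₄⁻: pKₐ(HClO₄) ≈ -10
PhCH₂–Cl loses Cl⁻: pKₐ(HCl) ≈ -7
PhCH₂–ONO₂ loses NO₃⁻: pKₐ(HNO₃) ≈ -1.3
PhCH₂–OPO(OH)₂ loses H₂PO₄⁻: pKₐ(H₃PO₄) ≈ 2.1
PhCH₂–N₃ loses N₃⁻: pKₐ(HN₃) ≈ 4.7

PhCH₂–N₃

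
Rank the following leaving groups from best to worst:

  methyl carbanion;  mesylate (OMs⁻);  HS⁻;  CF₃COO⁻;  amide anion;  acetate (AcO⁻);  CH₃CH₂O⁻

mesylate (OMs⁻) > CF₃COO⁻ > acetate (AcO⁻) > HS⁻ > CH₃CH₂O⁻ > amide anion > methyl carbanion

mesylate (OMs⁻): pKₐ(CH₃SO₃H (MsOH)) ≈ -1.9
CF₃COO⁻: pKₐ(CF₃COOH) ≈ 0.2 — strongly electron-withdrawing CF₃ stabilises the carboxylate
acetate (AcO⁻): pKₐ(CH₃COOH) ≈ 4.8 — resonance-stabilised but still a weak base
HS⁻: pKₐ(H₂S) ≈ 7
CH₃CH₂O⁻: pKₐ(CH₃CH₂OH) ≈ 16 — strong base; alkoxides do not leave unassisted
amide anion: pKₐ(NH₃) ≈ 38 — extremely strong base; never a leaving group
methyl carbanion: pKₐ(CH₄) ≈ 48 — unstabilised carbanion; the worst conceivable leaving group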